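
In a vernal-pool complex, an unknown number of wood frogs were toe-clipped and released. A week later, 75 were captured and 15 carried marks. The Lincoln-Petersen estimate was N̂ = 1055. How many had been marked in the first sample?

M = 211

From N = M·C/R: M = N·R / C = 1055·15 / 75 = 15825 / 75 = 211.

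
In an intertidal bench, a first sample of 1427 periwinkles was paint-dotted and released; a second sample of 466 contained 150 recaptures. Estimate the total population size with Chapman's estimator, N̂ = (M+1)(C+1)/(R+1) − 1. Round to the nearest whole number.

N̂ = (1427+1)(466+1)/(150+1) − 1 = 1428·467/151 − 1
= 666876/151 − 1 ≈ 4416.4 − 1 ≈ 4415.4 → 4415

N ≈ 4415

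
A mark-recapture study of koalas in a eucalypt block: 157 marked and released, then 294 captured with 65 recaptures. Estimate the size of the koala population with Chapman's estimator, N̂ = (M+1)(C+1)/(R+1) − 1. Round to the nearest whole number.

N̂ = (157+1)(294+1)/(65+1) − 1 = 158·295/66 − 1
= 46610/66 − 1 ≈ 706.2 − 1 ≈ 705.2 → 705

N ≈ 705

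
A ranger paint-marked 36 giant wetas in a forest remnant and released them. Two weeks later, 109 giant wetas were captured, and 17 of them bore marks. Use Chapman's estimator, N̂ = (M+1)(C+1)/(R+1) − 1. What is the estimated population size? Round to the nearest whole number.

N ≈ 225

N̂ = (36+1)(109+1)/(17+1) − 1 = 37·110/18 − 1
= 4070/18 − 1 ≈ 226.1 − 1 ≈ 225.1 → 225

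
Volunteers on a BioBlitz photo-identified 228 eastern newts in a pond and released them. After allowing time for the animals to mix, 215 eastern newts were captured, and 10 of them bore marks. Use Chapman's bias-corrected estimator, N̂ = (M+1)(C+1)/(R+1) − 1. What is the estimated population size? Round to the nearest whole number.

N̂ = (228+1)(215+1)/(10+1) − 1 = 229·216/11 − 1
= 49464/11 − 1 ≈ 4496.7 − 1 ≈ 4495.7 → 4496

N ≈ 4496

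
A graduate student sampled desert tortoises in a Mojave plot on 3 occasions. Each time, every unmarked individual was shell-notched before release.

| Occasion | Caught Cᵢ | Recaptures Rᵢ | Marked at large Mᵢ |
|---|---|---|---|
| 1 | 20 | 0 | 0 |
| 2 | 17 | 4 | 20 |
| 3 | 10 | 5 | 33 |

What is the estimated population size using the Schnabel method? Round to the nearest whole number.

N ≈ 74

Σ MᵢCᵢ = 0·20 + 20·17 + 33·10 = 0 + 340 + 330 = 670
Σ Rᵢ = 0 + 4 + 5 = 9
N̂ = 670 / 9 ≈ 74.4 → 74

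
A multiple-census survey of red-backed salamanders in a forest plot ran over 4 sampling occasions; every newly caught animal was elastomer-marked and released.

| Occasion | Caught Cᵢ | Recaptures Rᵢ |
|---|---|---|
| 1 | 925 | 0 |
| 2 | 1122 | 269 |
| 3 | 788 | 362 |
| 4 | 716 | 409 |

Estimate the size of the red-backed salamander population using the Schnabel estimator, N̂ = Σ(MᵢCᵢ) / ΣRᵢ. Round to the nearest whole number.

N ≈ 3862

Marked at large before each occasion: Mᵢ = Σⱼ<ᵢ (Cⱼ − Rⱼ) → M1=0, M2=925, M3=1778, M4=2204
Σ MᵢCᵢ = 0·925 + 925·1122 + 1778·788 + 2204·716 = 0 + 1037850 + 1401064 + 1578064 = 4016978
Σ Rᵢ = 0 + 269 + 362 + 409 = 1040
N̂ = 4016978 / 1040 ≈ 3862.48 → 3862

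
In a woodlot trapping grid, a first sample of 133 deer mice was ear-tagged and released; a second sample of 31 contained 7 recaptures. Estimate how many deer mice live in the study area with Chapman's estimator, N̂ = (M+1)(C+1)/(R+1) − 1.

N̂ = (133+1)(31+1)/(7+1) − 1 = 134·32/8 − 1
= 4288/8 − 1 = 536 − 1 = 535

N = 535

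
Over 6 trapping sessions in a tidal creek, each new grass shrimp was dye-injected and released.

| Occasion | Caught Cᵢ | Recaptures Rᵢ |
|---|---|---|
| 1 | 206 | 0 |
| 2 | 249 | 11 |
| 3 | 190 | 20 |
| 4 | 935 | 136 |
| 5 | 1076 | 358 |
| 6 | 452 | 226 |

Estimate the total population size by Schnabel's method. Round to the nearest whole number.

Marked at large before each occasion: Mᵢ = Σⱼ<ᵢ (Cⱼ − Rⱼ) → M1=0, M2=206, M3=444, M4=614, M5=1413, M6=2131
Σ MᵢCᵢ = 0·206 + 206·249 + 444·190 + 614·935 + 1413·1076 + 2131·452 = 0 + 51294 + 84360 + 574090 + 1520388 + 963212 = 3193344
Σ Rᵢ = 0 + 11 + 20 + 136 + 358 + 226 = 751
N̂ = 3193344 / 751 ≈ 4252.1 → 4252

N ≈ 4252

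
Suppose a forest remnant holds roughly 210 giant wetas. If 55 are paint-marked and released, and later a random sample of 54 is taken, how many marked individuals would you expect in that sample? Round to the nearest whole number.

Expected recaptures E[R] = M·C / N.
E[R] = 55 × 54 / 210 = 2970 / 210 ≈ 14.1 → 14

expected recaptures ≈ 14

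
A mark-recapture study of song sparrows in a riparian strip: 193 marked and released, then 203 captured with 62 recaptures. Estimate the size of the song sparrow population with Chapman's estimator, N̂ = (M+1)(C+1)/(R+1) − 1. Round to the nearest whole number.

N ≈ 627

N̂ = (193+1)(203+1)/(62+1) − 1 = 194·204/63 − 1
= 39576/63 − 1 ≈ 628.2 − 1 ≈ 627.2 → 627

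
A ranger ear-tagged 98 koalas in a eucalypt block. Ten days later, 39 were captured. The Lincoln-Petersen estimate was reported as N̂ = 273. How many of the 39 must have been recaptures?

R = 14

From N = M·C/R: R = M·C / N = 98·39 / 273 = 3822 / 273 = 14.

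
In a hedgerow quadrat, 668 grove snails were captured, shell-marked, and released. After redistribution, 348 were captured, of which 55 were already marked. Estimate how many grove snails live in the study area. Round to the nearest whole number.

N ≈ 4227

Lincoln-Petersen assumes M/N = R/C, so N = M·C / R.
N = (668 × 348) / 55 = 232464 / 55 ≈ 4226.6 → 4227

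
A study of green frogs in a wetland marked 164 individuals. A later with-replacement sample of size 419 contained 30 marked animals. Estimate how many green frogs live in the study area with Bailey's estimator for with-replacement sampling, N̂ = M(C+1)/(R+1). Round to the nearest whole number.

N ≈ 2222

N̂ = 164·(419+1)/(30+1) = 164·420/31 = 68880/31 ≈ 2221.9 → 2222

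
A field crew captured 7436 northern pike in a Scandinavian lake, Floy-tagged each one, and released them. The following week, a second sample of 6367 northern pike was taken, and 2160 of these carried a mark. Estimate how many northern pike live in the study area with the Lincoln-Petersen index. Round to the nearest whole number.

Lincoln-Petersen assumes M/N = R/C, so N = M·C / R.
N = (7436 × 6367) / 2160 = 47345012 / 2160 ≈ 21919.0 → 21919

N ≈ 21,919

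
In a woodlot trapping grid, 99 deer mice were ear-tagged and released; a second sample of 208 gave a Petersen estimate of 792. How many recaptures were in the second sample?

From N = M·C/R: R = M·C / N = 99·208 / 792 = 20592 / 792 = 26.

R = 26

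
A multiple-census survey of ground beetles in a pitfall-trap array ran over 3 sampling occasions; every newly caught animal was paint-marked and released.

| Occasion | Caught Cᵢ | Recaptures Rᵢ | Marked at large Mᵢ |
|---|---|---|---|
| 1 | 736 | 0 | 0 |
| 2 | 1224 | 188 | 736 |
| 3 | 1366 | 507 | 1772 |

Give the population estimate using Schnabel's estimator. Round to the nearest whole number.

Σ MᵢCᵢ = 0·736 + 736·1224 + 1772·1366 = 0 + 900864 + 2420552 = 3321416
Σ Rᵢ = 0 + 188 + 507 = 695
N̂ = 3321416 / 695 ≈ 4779.0 → 4779

N ≈ 4779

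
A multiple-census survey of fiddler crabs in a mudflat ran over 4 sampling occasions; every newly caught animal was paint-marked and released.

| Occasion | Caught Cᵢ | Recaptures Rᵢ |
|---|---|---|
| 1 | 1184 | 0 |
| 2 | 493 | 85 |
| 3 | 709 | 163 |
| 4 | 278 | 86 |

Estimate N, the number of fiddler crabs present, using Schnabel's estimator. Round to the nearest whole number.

N ≈ 6907

Marked at large before each occasion: Mᵢ = Σⱼ<ᵢ (Cⱼ − Rⱼ) → M1=0, M2=1184, M3=1592, M4=2138
Σ MᵢCᵢ = 0·1184 + 1184·493 + 1592·709 + 2138·278 = 0 + 583712 + 1128728 + 594364 = 2306804
Σ Rᵢ = 0 + 85 + 163 + 86 = 334
N̂ = 2306804 / 334 ≈ 6906.6 → 6907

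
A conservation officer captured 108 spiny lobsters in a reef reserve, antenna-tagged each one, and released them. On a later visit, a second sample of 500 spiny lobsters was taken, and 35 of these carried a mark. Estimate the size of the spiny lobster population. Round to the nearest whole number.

N = (108 × 500) / 35 = 54000 / 35 ≈ 1542.9 → 1543

N ≈ 1543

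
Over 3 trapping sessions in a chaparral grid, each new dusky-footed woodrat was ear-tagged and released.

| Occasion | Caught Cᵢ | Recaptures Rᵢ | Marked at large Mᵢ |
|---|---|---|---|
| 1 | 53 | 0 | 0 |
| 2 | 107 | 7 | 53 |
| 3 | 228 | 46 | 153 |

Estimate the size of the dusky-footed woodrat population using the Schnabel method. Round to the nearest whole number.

Σ MᵢCᵢ = 0·53 + 53·107 + 153·228 = 0 + 5671 + 34884 = 40555
Σ Rᵢ = 0 + 7 + 46 = 53
N̂ = 40555 / 53 ≈ 765.2 → 765

N ≈ 765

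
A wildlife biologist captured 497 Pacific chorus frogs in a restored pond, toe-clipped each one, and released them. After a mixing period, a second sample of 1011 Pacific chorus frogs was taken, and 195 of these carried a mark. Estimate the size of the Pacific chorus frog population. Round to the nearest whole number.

If marked individuals mix randomly, R/C ≈ M/N, giving N ≈ M·C/R.
N = (497 × 1011) / 195 = 502467 / 195 ≈ 2576.8 → 2577

N ≈ 2577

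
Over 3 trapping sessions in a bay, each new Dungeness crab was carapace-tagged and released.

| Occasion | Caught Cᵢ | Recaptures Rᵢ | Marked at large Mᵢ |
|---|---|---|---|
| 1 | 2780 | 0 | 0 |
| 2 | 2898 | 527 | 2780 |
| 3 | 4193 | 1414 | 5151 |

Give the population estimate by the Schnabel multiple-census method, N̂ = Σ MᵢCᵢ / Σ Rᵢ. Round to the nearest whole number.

N ≈ 15,278

Σ MᵢCᵢ = 0·2780 + 2780·2898 + 5151·4193 = 0 + 8056440 + 21598143 = 29654583
Σ Rᵢ = 0 + 527 + 1414 = 1941
N̂ = 29654583 / 1941 ≈ 15278.0 → 15278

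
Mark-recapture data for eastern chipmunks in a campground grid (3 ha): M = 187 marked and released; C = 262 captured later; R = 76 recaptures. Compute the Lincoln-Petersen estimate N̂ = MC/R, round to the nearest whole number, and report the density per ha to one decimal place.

N̂ = 187·262/76 = 48994/76 ≈ 644.7 → 645
Density = N̂ / area = 645 / 3 = 215.0 per ha

density ≈ 215.0 eastern chipmunks per ha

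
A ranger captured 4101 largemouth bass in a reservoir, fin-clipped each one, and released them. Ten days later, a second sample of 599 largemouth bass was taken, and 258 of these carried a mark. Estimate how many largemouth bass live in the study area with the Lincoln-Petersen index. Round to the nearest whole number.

N ≈ 9521

Lincoln-Petersen assumes M/N = R/C, so N = M·C / R.
N = (4101 × 599) / 258 = 2456499 / 258 ≈ 9521.3 → 9521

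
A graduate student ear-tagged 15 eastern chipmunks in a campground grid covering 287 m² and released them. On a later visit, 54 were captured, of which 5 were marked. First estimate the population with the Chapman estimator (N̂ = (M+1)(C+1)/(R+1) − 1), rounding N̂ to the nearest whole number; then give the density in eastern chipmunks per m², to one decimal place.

N̂ = 16·55/6 − 1 = 880/6 − 1 ≈ 145.7 → 146
Density = N̂ / area = 146 / 287 ≈ 0.51 → 0.5 per m²

density ≈ 0.5 eastern chipmunks per m²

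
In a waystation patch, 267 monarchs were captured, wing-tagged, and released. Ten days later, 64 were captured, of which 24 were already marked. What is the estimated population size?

If marked individuals mix randomly, R/C ≈ M/N, giving N ≈ M·C/R.
N = (267 × 64) / 24 = 17088 / 24 = 712

N = 712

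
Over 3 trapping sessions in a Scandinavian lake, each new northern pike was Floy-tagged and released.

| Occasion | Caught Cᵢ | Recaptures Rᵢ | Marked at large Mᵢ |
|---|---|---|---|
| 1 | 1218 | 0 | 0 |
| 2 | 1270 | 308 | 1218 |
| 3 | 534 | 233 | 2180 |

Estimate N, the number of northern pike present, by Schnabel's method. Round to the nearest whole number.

N ≈ 5011

Σ MᵢCᵢ = 0·1218 + 1218·1270 + 2180·534 = 0 + 1546860 + 1164120 = 2710980
Σ Rᵢ = 0 + 308 + 233 = 541
N̂ = 2710980 / 541 ≈ 5011.1 → 5011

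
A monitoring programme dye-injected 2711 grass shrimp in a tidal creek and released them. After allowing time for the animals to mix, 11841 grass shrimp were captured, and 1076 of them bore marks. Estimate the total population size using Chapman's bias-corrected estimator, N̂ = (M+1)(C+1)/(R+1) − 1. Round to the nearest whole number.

N̂ = (2711+1)(11841+1)/(1076+1) − 1 = 2712·11842/1077 − 1
= 32115504/1077 − 1 ≈ 29819.4 − 1 ≈ 29818.4 → 29818

N ≈ 29,818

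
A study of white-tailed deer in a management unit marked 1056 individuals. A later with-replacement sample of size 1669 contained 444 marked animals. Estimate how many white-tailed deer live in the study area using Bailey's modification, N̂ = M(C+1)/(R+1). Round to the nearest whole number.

N ≈ 3963

N̂ = 1056·(1669+1)/(444+1) = 1056·1670/445 = 1763520/445 ≈ 3963.0 → 3963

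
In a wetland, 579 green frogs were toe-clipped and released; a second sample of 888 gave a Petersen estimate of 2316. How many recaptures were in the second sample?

R = 222

From N = M·C/R: R = M·C / N = 579·888 / 2316 = 514152 / 2316 = 222.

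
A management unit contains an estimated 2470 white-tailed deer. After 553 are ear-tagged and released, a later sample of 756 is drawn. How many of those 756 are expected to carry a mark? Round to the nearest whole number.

The marked fraction of the population is 553/2470, so in a sample of 756 expect C·(M/N) marked.
E[R] = 553 × 756 / 2470 = 418068 / 2470 ≈ 169.3 → 169

expected recaptures ≈ 169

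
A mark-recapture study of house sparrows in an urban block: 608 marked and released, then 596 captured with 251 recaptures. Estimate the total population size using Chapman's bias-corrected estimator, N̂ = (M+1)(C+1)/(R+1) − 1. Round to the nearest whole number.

N̂ = (608+1)(596+1)/(251+1) − 1 = 609·597/252 − 1
= 363573/252 − 1 ≈ 1442.8 − 1 ≈ 1441.8 → 1442

N ≈ 1442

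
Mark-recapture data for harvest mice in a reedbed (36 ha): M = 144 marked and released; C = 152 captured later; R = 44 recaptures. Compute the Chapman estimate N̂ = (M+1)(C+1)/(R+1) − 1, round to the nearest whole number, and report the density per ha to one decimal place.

N̂ = 145·153/45 − 1 = 22185/45 − 1 = 492
Density = N̂ / area = 492 / 36 ≈ 13.67 → 13.7 per ha

density ≈ 13.7 harvest mice per ha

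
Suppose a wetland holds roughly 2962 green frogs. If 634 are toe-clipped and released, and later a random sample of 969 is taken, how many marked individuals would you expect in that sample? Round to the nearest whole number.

expected recaptures ≈ 207

Expected recaptures E[R] = M·C / N.
E[R] = 634 × 969 / 2962 = 614346 / 2962 ≈ 207.4 → 207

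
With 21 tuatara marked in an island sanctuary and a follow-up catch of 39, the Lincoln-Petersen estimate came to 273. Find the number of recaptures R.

From N = M·C/R: R = M·C / N = 21·39 / 273 = 819 / 273 = 3.

R = 3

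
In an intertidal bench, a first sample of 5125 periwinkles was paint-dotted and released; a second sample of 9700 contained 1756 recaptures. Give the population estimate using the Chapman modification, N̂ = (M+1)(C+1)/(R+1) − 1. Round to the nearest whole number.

N ≈ 28,301

N̂ = (5125+1)(9700+1)/(1756+1) − 1 = 5126·9701/1757 − 1
= 49727326/1757 − 1 ≈ 28302.4 − 1 ≈ 28301.4 → 28301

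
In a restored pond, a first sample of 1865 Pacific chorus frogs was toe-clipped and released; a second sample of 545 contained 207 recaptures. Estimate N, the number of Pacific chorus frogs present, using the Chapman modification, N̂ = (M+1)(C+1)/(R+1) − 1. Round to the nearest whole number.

N̂ = (1865+1)(545+1)/(207+1) − 1 = 1866·546/208 − 1
= 1018836/208 − 1 ≈ 4898.2 − 1 ≈ 4897.2 → 4897

N ≈ 4897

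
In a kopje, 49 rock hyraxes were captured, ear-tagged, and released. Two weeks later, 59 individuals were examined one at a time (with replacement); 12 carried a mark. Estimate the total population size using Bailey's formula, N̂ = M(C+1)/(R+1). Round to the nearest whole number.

N̂ = 49·(59+1)/(12+1) = 49·60/13 = 2940/13 ≈ 226.2 → 226

N ≈ 226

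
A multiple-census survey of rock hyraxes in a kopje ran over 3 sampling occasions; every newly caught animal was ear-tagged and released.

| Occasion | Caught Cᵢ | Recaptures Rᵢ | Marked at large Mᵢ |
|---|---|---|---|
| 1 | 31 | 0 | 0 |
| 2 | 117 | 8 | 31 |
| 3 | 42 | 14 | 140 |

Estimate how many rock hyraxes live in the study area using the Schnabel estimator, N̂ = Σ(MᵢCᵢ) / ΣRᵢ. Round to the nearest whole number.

Σ MᵢCᵢ = 0·31 + 31·117 + 140·42 = 0 + 3627 + 5880 = 9507
Σ Rᵢ = 0 + 8 + 14 = 22
N̂ = 9507 / 22 ≈ 432.1 → 432

N ≈ 432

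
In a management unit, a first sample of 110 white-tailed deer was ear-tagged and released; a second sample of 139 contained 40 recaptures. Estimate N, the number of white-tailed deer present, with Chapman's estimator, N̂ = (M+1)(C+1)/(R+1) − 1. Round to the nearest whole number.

N ≈ 378

N̂ = (110+1)(139+1)/(40+1) − 1 = 111·140/41 − 1
= 15540/41 − 1 ≈ 379.0 − 1 ≈ 378.0 → 378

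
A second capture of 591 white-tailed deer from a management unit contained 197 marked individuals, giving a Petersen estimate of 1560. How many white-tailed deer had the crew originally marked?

From N = M·C/R: M = N·R / C = 1560·197 / 591 = 307320 / 591 = 520.

M = 520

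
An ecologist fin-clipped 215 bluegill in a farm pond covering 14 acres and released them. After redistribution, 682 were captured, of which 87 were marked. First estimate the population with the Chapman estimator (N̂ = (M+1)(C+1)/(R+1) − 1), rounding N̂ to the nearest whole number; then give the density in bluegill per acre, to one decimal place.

density ≈ 119.6 bluegill per acre

N̂ = 216·683/88 − 1 = 147528/88 − 1 ≈ 1675.45 → 1675
Density = N̂ / area = 1675 / 14 ≈ 119.64 → 119.6 per acre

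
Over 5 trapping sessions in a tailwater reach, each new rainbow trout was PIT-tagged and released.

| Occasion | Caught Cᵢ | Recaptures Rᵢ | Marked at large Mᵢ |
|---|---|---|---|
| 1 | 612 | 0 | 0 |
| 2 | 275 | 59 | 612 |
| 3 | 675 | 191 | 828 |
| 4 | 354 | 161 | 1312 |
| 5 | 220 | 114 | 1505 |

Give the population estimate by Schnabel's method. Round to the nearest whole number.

N ≈ 2900

Σ MᵢCᵢ = 0·612 + 612·275 + 828·675 + 1312·354 + 1505·220 = 0 + 168300 + 558900 + 464448 + 331100 = 1522748
Σ Rᵢ = 0 + 59 + 191 + 161 + 114 = 525
N̂ = 1522748 / 525 ≈ 2900.47 → 2900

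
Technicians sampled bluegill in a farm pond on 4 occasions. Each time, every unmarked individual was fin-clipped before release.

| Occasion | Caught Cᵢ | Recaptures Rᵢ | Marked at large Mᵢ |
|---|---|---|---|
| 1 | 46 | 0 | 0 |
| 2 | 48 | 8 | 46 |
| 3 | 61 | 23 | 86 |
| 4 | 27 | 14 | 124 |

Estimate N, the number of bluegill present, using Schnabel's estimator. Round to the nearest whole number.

Σ MᵢCᵢ = 0·46 + 46·48 + 86·61 + 124·27 = 0 + 2208 + 5246 + 3348 = 10802
Σ Rᵢ = 0 + 8 + 23 + 14 = 45
N̂ = 10802 / 45 ≈ 240.0 → 240

N ≈ 240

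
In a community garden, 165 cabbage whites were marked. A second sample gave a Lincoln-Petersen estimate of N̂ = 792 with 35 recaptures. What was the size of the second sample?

C = 168

From N = M·C/R: C = N·R / M = 792·35 / 165 = 27720 / 165 = 168.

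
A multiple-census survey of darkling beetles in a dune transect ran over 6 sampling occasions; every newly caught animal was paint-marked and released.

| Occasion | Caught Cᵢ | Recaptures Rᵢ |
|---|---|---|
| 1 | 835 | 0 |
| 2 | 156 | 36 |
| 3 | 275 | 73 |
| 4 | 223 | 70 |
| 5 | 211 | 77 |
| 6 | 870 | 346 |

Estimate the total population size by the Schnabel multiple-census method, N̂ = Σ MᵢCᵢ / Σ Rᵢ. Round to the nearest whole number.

N ≈ 3627

Marked at large before each occasion: Mᵢ = Σⱼ<ᵢ (Cⱼ − Rⱼ) → M1=0, M2=835, M3=955, M4=1157, M5=1310, M6=1444
Σ MᵢCᵢ = 0·835 + 835·156 + 955·275 + 1157·223 + 1310·211 + 1444·870 = 0 + 130260 + 262625 + 258011 + 276410 + 1256280 = 2183586
Σ Rᵢ = 0 + 36 + 73 + 70 + 77 + 346 = 602
N̂ = 2183586 / 602 ≈ 3627.2 → 3627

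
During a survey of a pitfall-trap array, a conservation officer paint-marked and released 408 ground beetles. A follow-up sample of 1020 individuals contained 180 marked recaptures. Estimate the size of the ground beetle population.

The marked fraction in the recapture sample should equal the marked fraction in the population: 180/1020 = 408/N.
N = (408 × 1020) / 180 = 416160 / 180 = 2312

N = 2312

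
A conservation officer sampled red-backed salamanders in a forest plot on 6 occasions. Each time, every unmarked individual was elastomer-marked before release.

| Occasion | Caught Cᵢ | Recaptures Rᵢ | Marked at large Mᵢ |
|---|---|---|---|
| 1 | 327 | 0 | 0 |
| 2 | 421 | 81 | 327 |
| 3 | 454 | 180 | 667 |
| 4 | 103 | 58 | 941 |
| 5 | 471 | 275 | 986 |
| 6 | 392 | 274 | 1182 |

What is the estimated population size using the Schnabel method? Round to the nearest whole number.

Σ MᵢCᵢ = 0·327 + 327·421 + 667·454 + 941·103 + 986·471 + 1182·392 = 0 + 137667 + 302818 + 96923 + 464406 + 463344 = 1465158
Σ Rᵢ = 0 + 81 + 180 + 58 + 275 + 274 = 868
N̂ = 1465158 / 868 ≈ 1688.0 → 1688

N ≈ 1688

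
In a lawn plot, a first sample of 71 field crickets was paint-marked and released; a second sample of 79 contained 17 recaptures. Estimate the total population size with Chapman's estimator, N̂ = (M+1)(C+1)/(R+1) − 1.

N = 319

N̂ = (71+1)(79+1)/(17+1) − 1 = 72·80/18 − 1
= 5760/18 − 1 = 320 − 1 = 319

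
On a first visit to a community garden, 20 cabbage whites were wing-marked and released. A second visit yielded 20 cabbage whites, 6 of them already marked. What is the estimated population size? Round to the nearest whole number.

N = (20 × 20) / 6 = 400 / 6 ≈ 66.7 → 67

N ≈ 67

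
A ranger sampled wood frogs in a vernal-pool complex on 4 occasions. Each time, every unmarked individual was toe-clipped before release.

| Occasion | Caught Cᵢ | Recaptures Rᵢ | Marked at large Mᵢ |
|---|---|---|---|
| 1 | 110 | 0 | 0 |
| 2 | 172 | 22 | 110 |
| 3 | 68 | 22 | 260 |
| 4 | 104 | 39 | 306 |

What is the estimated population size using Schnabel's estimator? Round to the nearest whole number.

N ≈ 824

Σ MᵢCᵢ = 0·110 + 110·172 + 260·68 + 306·104 = 0 + 18920 + 17680 + 31824 = 68424
Σ Rᵢ = 0 + 22 + 22 + 39 = 83
N̂ = 68424 / 83 ≈ 824.4 → 824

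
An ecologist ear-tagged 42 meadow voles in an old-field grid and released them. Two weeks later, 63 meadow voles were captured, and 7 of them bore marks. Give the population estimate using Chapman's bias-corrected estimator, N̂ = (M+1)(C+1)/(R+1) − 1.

N̂ = (42+1)(63+1)/(7+1) − 1 = 43·64/8 − 1
= 2752/8 − 1 = 344 − 1 = 343

N = 343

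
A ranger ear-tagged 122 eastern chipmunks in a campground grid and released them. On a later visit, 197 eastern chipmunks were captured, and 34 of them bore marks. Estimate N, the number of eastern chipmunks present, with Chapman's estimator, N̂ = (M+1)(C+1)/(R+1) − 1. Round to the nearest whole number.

N ≈ 695

N̂ = (122+1)(197+1)/(34+1) − 1 = 123·198/35 − 1
= 24354/35 − 1 ≈ 695.8 − 1 ≈ 694.8 → 695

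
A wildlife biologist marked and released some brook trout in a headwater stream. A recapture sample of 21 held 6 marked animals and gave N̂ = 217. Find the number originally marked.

From N = M·C/R: M = N·R / C = 217·6 / 21 = 1302 / 21 = 62.

M = 62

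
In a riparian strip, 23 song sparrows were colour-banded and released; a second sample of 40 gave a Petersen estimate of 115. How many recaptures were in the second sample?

R = 8

From N = M·C/R: R = M·C / N = 23·40 / 115 = 920 / 115 = 8.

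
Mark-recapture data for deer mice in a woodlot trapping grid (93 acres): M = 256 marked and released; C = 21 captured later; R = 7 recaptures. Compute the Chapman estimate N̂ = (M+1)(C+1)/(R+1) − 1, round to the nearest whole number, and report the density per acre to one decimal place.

density ≈ 7.6 deer mice per acre

N̂ = 257·22/8 − 1 = 5654/8 − 1 ≈ 705.8 → 706
Density = N̂ / area = 706 / 93 ≈ 7.59 → 7.6 per acre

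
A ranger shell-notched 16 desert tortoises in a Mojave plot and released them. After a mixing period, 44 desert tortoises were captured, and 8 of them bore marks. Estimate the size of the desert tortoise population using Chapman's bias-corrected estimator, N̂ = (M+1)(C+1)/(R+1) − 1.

N = 84

N̂ = (16+1)(44+1)/(8+1) − 1 = 17·45/9 − 1
= 765/9 − 1 = 85 − 1 = 84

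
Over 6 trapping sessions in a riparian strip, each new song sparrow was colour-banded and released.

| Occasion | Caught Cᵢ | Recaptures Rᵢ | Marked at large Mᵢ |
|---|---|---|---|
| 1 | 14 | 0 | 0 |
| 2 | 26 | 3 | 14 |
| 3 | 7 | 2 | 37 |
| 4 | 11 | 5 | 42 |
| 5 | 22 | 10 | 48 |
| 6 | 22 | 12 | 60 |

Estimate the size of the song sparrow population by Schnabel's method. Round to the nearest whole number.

N ≈ 108

Σ MᵢCᵢ = 0·14 + 14·26 + 37·7 + 42·11 + 48·22 + 60·22 = 0 + 364 + 259 + 462 + 1056 + 1320 = 3461
Σ Rᵢ = 0 + 3 + 2 + 5 + 10 + 12 = 32
N̂ = 3461 / 32 ≈ 108.2 → 108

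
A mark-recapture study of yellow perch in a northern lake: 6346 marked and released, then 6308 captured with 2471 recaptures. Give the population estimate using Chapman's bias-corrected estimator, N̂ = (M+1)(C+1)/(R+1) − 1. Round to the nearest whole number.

N̂ = (6346+1)(6308+1)/(2471+1) − 1 = 6347·6309/2472 − 1
= 40043223/2472 − 1 ≈ 16198.7 − 1 ≈ 16197.7 → 16198

N ≈ 16,198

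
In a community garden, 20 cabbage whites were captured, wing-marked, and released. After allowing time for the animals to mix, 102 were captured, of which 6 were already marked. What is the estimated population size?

N = (20 × 102) / 6 = 2040 / 6 = 340

N = 340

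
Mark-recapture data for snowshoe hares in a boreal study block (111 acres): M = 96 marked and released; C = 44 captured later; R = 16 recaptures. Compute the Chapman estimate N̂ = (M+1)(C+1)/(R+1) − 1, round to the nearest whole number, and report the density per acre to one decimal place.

density ≈ 2.3 snowshoe hares per acre

N̂ = 97·45/17 − 1 = 4365/17 − 1 ≈ 255.8 → 256
Density = N̂ / area = 256 / 111 ≈ 2.31 → 2.3 per acre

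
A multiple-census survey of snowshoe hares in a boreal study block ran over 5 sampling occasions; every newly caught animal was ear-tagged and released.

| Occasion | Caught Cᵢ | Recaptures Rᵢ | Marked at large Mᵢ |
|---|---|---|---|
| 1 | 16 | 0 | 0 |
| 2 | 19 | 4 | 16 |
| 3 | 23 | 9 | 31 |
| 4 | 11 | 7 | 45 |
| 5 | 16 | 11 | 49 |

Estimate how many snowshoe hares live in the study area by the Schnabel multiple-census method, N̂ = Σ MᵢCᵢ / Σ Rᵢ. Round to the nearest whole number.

N ≈ 74

Σ MᵢCᵢ = 0·16 + 16·19 + 31·23 + 45·11 + 49·16 = 0 + 304 + 713 + 495 + 784 = 2296
Σ Rᵢ = 0 + 4 + 9 + 7 + 11 = 31
N̂ = 2296 / 31 ≈ 74.1 → 74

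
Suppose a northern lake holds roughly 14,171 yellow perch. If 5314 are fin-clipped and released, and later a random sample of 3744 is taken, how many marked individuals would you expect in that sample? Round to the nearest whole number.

expected recaptures ≈ 1404

Expected recaptures E[R] = M·C / N.
E[R] = 5314 × 3744 / 14171 = 19895616 / 14171 ≈ 1404.0 → 1404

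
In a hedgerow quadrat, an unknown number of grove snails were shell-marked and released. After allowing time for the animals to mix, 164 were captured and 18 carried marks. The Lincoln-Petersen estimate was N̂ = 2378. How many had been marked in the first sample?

From N = M·C/R: M = N·R / C = 2378·18 / 164 = 42804 / 164 = 261.

M = 261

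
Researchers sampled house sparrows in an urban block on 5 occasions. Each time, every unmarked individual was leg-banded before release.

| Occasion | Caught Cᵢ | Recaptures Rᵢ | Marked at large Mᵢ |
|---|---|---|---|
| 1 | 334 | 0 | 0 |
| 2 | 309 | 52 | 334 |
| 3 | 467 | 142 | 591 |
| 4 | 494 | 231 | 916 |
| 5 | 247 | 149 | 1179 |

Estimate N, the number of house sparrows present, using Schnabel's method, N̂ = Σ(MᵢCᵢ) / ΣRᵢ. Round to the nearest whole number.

Σ MᵢCᵢ = 0·334 + 334·309 + 591·467 + 916·494 + 1179·247 = 0 + 103206 + 275997 + 452504 + 291213 = 1122920
Σ Rᵢ = 0 + 52 + 142 + 231 + 149 = 574
N̂ = 1122920 / 574 ≈ 1956.3 → 1956

N ≈ 1956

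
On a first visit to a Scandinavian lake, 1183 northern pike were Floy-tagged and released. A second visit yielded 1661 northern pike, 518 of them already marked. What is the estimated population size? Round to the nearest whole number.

N ≈ 3793

The marked fraction in the recapture sample should equal the marked fraction in the population: 518/1661 = 1183/N.
N = (1183 × 1661) / 518 = 1964963 / 518 ≈ 3793.4 → 3793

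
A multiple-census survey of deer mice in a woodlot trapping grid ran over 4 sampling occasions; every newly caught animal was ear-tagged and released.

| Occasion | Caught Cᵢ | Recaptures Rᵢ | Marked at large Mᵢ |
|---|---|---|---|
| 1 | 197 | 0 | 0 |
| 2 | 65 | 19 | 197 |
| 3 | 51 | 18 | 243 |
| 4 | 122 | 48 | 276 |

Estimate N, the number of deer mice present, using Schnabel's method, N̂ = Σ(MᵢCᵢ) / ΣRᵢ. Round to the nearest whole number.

Σ MᵢCᵢ = 0·197 + 197·65 + 243·51 + 276·122 = 0 + 12805 + 12393 + 33672 = 58870
Σ Rᵢ = 0 + 19 + 18 + 48 = 85
N̂ = 58870 / 85 ≈ 692.6 → 693

N ≈ 693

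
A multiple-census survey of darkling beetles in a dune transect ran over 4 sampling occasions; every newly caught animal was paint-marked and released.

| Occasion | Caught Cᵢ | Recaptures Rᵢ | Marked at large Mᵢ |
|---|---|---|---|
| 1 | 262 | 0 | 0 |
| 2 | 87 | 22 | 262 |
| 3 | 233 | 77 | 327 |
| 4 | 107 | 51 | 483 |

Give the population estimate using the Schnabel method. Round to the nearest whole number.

N ≈ 1004

Σ MᵢCᵢ = 0·262 + 262·87 + 327·233 + 483·107 = 0 + 22794 + 76191 + 51681 = 150666
Σ Rᵢ = 0 + 22 + 77 + 51 = 150
N̂ = 150666 / 150 ≈ 1004.4 → 1004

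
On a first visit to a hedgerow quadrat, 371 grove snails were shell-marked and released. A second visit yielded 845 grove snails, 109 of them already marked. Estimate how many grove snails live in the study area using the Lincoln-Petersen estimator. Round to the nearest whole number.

The marked fraction in the recapture sample should equal the marked fraction in the population: 109/845 = 371/N.
N = (371 × 845) / 109 = 313495 / 109 ≈ 2876.1 → 2876

N ≈ 2876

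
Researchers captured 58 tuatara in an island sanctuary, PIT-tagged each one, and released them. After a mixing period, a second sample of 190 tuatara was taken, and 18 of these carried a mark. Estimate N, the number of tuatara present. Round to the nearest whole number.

N ≈ 612

N = (58 × 190) / 18 = 11020 / 18 ≈ 612.2 → 612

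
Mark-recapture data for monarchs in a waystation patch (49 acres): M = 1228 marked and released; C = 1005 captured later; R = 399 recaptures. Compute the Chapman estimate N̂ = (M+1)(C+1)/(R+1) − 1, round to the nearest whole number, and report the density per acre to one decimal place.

density ≈ 63.1 monarchs per acre

N̂ = 1229·1006/400 − 1 = 1236374/400 − 1 ≈ 3089.9 → 3090
Density = N̂ / area = 3090 / 49 ≈ 63.06 → 63.1 per acre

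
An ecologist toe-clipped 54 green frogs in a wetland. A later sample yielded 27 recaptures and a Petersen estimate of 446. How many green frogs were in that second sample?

C = 223

From N = M·C/R: C = N·R / M = 446·27 / 54 = 12042 / 54 = 223.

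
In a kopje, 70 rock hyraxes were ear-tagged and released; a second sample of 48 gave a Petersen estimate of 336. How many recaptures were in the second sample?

R = 10

From N = M·C/R: R = M·C / N = 70·48 / 336 = 3360 / 336 = 10.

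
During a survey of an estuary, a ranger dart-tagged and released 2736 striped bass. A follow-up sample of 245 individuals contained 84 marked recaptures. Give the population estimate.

N = 7980

N = (2736 × 245) / 84 = 670320 / 84 = 7980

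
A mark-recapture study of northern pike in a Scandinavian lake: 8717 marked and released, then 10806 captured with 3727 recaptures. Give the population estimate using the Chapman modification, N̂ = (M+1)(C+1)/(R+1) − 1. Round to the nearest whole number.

N ≈ 25,271

N̂ = (8717+1)(10806+1)/(3727+1) − 1 = 8718·10807/3728 − 1
= 94215426/3728 − 1 ≈ 25272.4 − 1 ≈ 25271.4 → 25271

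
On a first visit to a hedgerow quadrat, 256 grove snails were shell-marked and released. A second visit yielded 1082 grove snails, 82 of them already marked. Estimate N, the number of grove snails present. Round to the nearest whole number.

N = (256 × 1082) / 82 = 276992 / 82 ≈ 3378.0 → 3378

N ≈ 3378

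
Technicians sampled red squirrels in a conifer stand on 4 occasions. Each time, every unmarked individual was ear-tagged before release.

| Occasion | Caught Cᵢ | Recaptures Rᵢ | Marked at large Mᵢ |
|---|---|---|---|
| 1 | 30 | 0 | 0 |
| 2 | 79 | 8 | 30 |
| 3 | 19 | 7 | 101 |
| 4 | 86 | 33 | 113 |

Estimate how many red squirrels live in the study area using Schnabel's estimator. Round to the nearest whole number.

N ≈ 292

Σ MᵢCᵢ = 0·30 + 30·79 + 101·19 + 113·86 = 0 + 2370 + 1919 + 9718 = 14007
Σ Rᵢ = 0 + 8 + 7 + 33 = 48
N̂ = 14007 / 48 ≈ 291.8 → 292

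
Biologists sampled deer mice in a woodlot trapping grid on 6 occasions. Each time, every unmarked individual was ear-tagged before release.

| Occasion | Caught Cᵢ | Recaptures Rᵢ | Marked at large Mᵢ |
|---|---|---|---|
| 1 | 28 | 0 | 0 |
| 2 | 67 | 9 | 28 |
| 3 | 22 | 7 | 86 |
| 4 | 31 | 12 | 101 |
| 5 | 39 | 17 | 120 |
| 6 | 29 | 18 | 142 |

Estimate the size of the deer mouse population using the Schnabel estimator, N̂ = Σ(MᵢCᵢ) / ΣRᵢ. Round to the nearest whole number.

N ≈ 249

Σ MᵢCᵢ = 0·28 + 28·67 + 86·22 + 101·31 + 120·39 + 142·29 = 0 + 1876 + 1892 + 3131 + 4680 + 4118 = 15697
Σ Rᵢ = 0 + 9 + 7 + 12 + 17 + 18 = 63
N̂ = 15697 / 63 ≈ 249.2 → 249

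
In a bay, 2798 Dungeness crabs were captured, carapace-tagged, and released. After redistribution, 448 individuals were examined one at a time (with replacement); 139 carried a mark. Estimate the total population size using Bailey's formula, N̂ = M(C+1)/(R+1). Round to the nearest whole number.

N̂ = 2798·(448+1)/(139+1) = 2798·449/140 = 1256302/140 ≈ 8973.6 → 8974

N ≈ 8974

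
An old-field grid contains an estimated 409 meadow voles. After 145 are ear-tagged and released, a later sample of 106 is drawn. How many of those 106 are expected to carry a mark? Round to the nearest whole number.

The marked fraction of the population is 145/409, so in a sample of 106 expect C·(M/N) marked.
E[R] = 145 × 106 / 409 = 15370 / 409 ≈ 37.6 → 38

expected recaptures ≈ 38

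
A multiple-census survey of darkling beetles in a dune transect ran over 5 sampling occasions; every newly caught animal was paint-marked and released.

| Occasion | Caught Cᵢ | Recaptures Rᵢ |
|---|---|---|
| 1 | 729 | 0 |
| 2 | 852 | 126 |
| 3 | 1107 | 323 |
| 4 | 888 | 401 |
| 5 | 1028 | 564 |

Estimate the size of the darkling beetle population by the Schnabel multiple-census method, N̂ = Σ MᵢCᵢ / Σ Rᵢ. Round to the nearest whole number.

Marked at large before each occasion: Mᵢ = Σⱼ<ᵢ (Cⱼ − Rⱼ) → M1=0, M2=729, M3=1455, M4=2239, M5=2726
Σ MᵢCᵢ = 0·729 + 729·852 + 1455·1107 + 2239·888 + 2726·1028 = 0 + 621108 + 1610685 + 1988232 + 2802328 = 7022353
Σ Rᵢ = 0 + 126 + 323 + 401 + 564 = 1414
N̂ = 7022353 / 1414 ≈ 4966.3 → 4966

N ≈ 4966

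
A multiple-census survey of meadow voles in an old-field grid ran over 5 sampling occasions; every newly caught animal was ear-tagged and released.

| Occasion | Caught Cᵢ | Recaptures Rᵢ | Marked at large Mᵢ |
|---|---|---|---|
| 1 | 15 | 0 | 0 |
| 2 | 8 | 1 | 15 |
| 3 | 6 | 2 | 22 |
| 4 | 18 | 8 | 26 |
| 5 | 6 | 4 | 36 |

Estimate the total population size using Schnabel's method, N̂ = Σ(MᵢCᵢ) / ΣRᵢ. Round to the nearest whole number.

Σ MᵢCᵢ = 0·15 + 15·8 + 22·6 + 26·18 + 36·6 = 0 + 120 + 132 + 468 + 216 = 936
Σ Rᵢ = 0 + 1 + 2 + 8 + 4 = 15
N̂ = 936 / 15 ≈ 62.4 → 62

N ≈ 62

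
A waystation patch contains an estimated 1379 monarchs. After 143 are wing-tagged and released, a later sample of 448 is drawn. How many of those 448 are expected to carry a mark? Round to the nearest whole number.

Expected recaptures E[R] = M·C / N.
E[R] = 143 × 448 / 1379 = 64064 / 1379 ≈ 46.46 → 46

expected recaptures ≈ 46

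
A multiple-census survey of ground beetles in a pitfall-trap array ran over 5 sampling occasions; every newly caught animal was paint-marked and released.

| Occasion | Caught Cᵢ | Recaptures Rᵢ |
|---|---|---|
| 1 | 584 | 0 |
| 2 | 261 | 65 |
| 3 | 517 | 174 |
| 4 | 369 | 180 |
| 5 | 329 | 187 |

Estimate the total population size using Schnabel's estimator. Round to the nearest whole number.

Marked at large before each occasion: Mᵢ = Σⱼ<ᵢ (Cⱼ − Rⱼ) → M1=0, M2=584, M3=780, M4=1123, M5=1312
Σ MᵢCᵢ = 0·584 + 584·261 + 780·517 + 1123·369 + 1312·329 = 0 + 152424 + 403260 + 414387 + 431648 = 1401719
Σ Rᵢ = 0 + 65 + 174 + 180 + 187 = 606
N̂ = 1401719 / 606 ≈ 2313.1 → 2313

N ≈ 2313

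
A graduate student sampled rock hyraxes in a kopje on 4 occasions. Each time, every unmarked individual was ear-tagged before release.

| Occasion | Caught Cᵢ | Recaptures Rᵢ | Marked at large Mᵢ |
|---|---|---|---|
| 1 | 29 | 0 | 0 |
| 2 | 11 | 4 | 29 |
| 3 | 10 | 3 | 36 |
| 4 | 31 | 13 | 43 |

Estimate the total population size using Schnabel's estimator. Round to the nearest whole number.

Σ MᵢCᵢ = 0·29 + 29·11 + 36·10 + 43·31 = 0 + 319 + 360 + 1333 = 2012
Σ Rᵢ = 0 + 4 + 3 + 13 = 20
N̂ = 2012 / 20 ≈ 100.6 → 101

N ≈ 101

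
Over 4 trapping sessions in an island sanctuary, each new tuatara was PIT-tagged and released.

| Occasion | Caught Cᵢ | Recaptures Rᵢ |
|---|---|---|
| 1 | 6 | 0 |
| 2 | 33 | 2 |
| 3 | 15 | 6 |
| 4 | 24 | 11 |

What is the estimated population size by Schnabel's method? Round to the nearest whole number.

Marked at large before each occasion: Mᵢ = Σⱼ<ᵢ (Cⱼ − Rⱼ) → M1=0, M2=6, M3=37, M4=46
Σ MᵢCᵢ = 0·6 + 6·33 + 37·15 + 46·24 = 0 + 198 + 555 + 1104 = 1857
Σ Rᵢ = 0 + 2 + 6 + 11 = 19
N̂ = 1857 / 19 ≈ 97.7 → 98

N ≈ 98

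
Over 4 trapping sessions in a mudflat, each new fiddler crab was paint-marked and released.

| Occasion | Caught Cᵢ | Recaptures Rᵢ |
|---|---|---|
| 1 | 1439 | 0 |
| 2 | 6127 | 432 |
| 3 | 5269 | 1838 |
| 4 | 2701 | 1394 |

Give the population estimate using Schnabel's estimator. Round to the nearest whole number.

Marked at large before each occasion: Mᵢ = Σⱼ<ᵢ (Cⱼ − Rⱼ) → M1=0, M2=1439, M3=7134, M4=10565
Σ MᵢCᵢ = 0·1439 + 1439·6127 + 7134·5269 + 10565·2701 = 0 + 8816753 + 37589046 + 28536065 = 74941864
Σ Rᵢ = 0 + 432 + 1838 + 1394 = 3664
N̂ = 74941864 / 3664 ≈ 20453.6 → 20454

N ≈ 20,454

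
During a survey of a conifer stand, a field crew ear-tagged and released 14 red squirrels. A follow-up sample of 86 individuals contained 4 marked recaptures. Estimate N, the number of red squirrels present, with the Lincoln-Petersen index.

N = (14 × 86) / 4 = 1204 / 4 = 301

N = 301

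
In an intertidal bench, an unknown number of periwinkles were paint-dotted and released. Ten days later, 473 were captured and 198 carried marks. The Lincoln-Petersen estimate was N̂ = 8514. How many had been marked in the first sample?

From N = M·C/R: M = N·R / C = 8514·198 / 473 = 1685772 / 473 = 3564.

M = 3564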